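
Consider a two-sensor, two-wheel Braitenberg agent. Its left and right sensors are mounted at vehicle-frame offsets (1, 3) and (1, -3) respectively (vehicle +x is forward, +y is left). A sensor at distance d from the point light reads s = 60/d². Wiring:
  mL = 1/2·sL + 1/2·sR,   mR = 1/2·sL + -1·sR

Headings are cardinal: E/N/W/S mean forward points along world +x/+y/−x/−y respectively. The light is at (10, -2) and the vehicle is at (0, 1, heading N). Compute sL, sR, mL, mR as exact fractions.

12/37 12/13 300/481 -366/481

left sensor world pos  = (-3, 2); dL² = 185
right sensor world pos = (3, 2); dR² = 65
sL = 60/185 = 12/37
sR = 60/65 = 12/13
mL = 1/2·sL + 1/2·sR = 300/481
mR = 1/2·sL + -1·sR = -366/481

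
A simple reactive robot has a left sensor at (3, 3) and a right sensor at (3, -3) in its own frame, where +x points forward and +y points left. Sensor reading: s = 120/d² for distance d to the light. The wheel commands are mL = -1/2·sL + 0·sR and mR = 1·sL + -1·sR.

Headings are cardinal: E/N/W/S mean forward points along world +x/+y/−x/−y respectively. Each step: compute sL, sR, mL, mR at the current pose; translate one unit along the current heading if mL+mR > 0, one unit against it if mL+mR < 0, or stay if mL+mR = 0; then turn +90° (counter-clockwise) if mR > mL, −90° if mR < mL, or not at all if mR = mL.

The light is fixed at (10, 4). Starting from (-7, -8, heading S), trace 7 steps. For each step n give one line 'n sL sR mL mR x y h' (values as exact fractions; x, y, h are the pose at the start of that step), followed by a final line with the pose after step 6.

n=0: pose=(-7,-8,S); sL=120/421, sR=24/125; mL=-60/421, mR=4896/52625; mL+mR=-2604/52625 → advance -1; mR−mL=12396/52625 → turn +1·90°
n=1: pose=(-7,-7,E); sL=6/13, sR=15/49; mL=-3/13, mR=99/637; mL+mR=-48/637 → advance -1; mR−mL=246/637 → turn +1·90°
n=2: pose=(-8,-7,N); sL=24/101, sR=120/289; mL=-12/101, mR=-5184/29189; mL+mR=-8652/29189 → advance -1; mR−mL=-1716/29189 → turn -1·90°
n=3: pose=(-8,-8,E); sL=20/51, sR=4/15; mL=-10/51, mR=32/255; mL+mR=-6/85 → advance -1; mR−mL=82/255 → turn +1·90°
n=4: pose=(-9,-8,N); sL=24/113, sR=120/337; mL=-12/113, mR=-5472/38081; mL+mR=-9516/38081 → advance -1; mR−mL=-1428/38081 → turn -1·90°
n=5: pose=(-9,-9,E); sL=30/89, sR=15/64; mL=-15/89, mR=585/5696; mL+mR=-375/5696 → advance -1; mR−mL=1545/5696 → turn +1·90°
n=6: pose=(-10,-9,N); sL=120/629, sR=120/389; mL=-60/629, mR=-28800/244681; mL+mR=-52140/244681 → advance -1; mR−mL=-5460/244681 → turn -1·90°

0 120/421 24/125 -60/421 4896/52625 -7 -8 S
1 6/13 15/49 -3/13 99/637 -7 -7 E
2 24/101 120/289 -12/101 -5184/29189 -8 -7 N
3 20/51 4/15 -10/51 32/255 -8 -8 E
4 24/113 120/337 -12/113 -5472/38081 -9 -8 N
5 30/89 15/64 -15/89 585/5696 -9 -9 E
6 120/629 120/389 -60/629 -28800/244681 -10 -9 N
final -10 -10 E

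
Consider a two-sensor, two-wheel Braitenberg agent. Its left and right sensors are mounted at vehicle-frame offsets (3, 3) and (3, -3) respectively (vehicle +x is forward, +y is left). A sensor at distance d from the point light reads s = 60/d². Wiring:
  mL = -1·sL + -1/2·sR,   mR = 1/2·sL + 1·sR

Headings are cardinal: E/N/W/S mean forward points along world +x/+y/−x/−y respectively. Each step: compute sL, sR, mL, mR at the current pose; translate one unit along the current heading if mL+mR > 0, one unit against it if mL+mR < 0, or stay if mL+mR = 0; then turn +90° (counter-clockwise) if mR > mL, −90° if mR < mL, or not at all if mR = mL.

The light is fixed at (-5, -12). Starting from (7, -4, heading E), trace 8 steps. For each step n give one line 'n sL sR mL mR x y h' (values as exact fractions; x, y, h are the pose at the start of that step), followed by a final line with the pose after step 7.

n=0: pose=(7,-4,E); sL=30/173, sR=6/25; mL=-1269/4325, mR=1413/4325; mL+mR=144/4325 → advance +1; mR−mL=2682/4325 → turn +1·90°
n=1: pose=(8,-4,N); sL=60/221, sR=60/377; mL=-2250/6409, mR=1890/6409; mL+mR=-360/6409 → advance -1; mR−mL=4140/6409 → turn +1·90°
n=2: pose=(8,-5,W); sL=15/29, sR=3/10; mL=-387/580, mR=81/145; mL+mR=-63/580 → advance -1; mR−mL=711/580 → turn +1·90°
n=3: pose=(9,-5,S); sL=12/61, sR=60/137; mL=-3474/8357, mR=4482/8357; mL+mR=1008/8357 → advance +1; mR−mL=7956/8357 → turn +1·90°
n=4: pose=(9,-6,E); sL=6/37, sR=30/149; mL=-1449/5513, mR=1557/5513; mL+mR=108/5513 → advance +1; mR−mL=3006/5513 → turn +1·90°
n=5: pose=(10,-6,N); sL=4/15, sR=4/27; mL=-46/135, mR=38/135; mL+mR=-8/135 → advance -1; mR−mL=28/45 → turn +1·90°
n=6: pose=(10,-7,W); sL=15/37, sR=15/52; mL=-2115/3848, mR=945/1924; mL+mR=-225/3848 → advance -1; mR−mL=4005/3848 → turn +1·90°
n=7: pose=(11,-7,S); sL=12/73, sR=60/173; mL=-4266/12629, mR=5418/12629; mL+mR=1152/12629 → advance +1; mR−mL=9684/12629 → turn +1·90°

0 30/173 6/25 -1269/4325 1413/4325 7 -4 E
1 60/221 60/377 -2250/6409 1890/6409 8 -4 N
2 15/29 3/10 -387/580 81/145 8 -5 W
3 12/61 60/137 -3474/8357 4482/8357 9 -5 S
4 6/37 30/149 -1449/5513 1557/5513 9 -6 E
5 4/15 4/27 -46/135 38/135 10 -6 N
6 15/37 15/52 -2115/3848 945/1924 10 -7 W
7 12/73 60/173 -4266/12629 5418/12629 11 -7 S
final 11 -8 E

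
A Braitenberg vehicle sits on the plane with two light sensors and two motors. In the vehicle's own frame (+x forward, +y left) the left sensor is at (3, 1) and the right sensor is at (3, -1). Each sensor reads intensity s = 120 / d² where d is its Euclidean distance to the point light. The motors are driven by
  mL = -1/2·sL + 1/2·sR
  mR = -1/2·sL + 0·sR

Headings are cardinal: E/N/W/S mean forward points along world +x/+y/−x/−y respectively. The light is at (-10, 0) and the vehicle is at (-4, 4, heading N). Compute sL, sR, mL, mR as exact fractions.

left sensor world pos  = (-5, 7); dL² = 74
right sensor world pos = (-3, 7); dR² = 98
sL = 120/74 = 60/37
sR = 120/98 = 60/49
mL = -1/2·sL + 1/2·sR = -360/1813
mR = -1/2·sL + 0·sR = -30/37

60/37 60/49 -360/1813 -30/37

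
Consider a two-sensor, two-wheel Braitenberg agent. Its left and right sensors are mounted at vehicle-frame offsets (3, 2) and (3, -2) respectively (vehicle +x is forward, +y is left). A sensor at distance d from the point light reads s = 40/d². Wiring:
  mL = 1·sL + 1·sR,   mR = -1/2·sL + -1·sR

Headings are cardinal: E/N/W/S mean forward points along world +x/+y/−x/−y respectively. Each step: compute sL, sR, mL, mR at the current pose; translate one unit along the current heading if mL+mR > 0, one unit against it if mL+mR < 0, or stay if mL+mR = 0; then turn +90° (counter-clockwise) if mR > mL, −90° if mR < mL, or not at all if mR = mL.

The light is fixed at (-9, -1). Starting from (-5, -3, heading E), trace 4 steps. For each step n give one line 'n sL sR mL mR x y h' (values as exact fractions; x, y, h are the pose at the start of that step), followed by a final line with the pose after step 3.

0 40/49 8/13 912/637 -652/637 -5 -3 E
1 20/37 20/17 1080/629 -910/629 -4 -3 S
2 40/29 8 272/29 -252/29 -4 -4 W
3 10 10/9 100/9 -55/9 -5 -4 N
final -5 -3 E

n=0: pose=(-5,-3,E); sL=40/49, sR=8/13; mL=912/637, mR=-652/637; mL+mR=20/49 → advance +1; mR−mL=-1564/637 → turn -1·90°
n=1: pose=(-4,-3,S); sL=20/37, sR=20/17; mL=1080/629, mR=-910/629; mL+mR=10/37 → advance +1; mR−mL=-1990/629 → turn -1·90°
n=2: pose=(-4,-4,W); sL=40/29, sR=8; mL=272/29, mR=-252/29; mL+mR=20/29 → advance +1; mR−mL=-524/29 → turn -1·90°
n=3: pose=(-5,-4,N); sL=10, sR=10/9; mL=100/9, mR=-55/9; mL+mR=5 → advance +1; mR−mL=-155/9 → turn -1·90°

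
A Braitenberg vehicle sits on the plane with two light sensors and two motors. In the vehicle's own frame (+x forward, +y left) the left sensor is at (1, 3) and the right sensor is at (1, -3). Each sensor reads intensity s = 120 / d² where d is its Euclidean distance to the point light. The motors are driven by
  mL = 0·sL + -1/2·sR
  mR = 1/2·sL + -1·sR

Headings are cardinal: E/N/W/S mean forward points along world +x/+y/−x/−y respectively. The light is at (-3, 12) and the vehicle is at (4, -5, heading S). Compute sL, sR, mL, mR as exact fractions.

left sensor world pos  = (7, -6); dL² = 424
right sensor world pos = (1, -6); dR² = 340
sL = 120/424 = 15/53
sR = 120/340 = 6/17
mL = 0·sL + -1/2·sR = -3/17
mR = 1/2·sL + -1·sR = -381/1802

15/53 6/17 -3/17 -381/1802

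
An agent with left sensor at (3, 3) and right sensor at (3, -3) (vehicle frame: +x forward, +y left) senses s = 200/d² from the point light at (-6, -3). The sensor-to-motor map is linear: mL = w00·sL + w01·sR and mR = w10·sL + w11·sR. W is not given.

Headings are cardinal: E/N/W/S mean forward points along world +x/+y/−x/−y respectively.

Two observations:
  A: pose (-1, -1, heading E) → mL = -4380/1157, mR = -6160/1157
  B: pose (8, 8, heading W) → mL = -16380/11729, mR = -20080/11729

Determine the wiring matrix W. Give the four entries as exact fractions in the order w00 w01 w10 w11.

obs A: pose=(-1,-1,E) → sL=200/89, sR=40/13, mL=-4380/1157, mR=-6160/1157
obs B: pose=(8,8,W) → sL=40/37, sR=200/317, mL=-16380/11729, mR=-20080/11729
sensor matrix S = [[200/89, 40/13], [40/37, 200/317]]; det S = -25900800/13570453
solve [mL_A; mL_B] = S·[w00; w01] and [mR_A; mR_B] = S·[w10; w11]:
  w00 = -1, w01 = -1/2, w10 = -1, w11 = -1

-1 -1/2 -1 -1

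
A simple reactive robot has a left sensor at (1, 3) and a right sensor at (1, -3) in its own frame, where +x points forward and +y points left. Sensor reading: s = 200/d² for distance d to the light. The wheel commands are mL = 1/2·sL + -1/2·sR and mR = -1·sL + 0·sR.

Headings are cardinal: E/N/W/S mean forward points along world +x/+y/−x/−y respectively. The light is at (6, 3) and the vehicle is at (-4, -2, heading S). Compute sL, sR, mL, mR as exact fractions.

left sensor world pos  = (-1, -3); dL² = 85
right sensor world pos = (-7, -3); dR² = 205
sL = 200/85 = 40/17
sR = 200/205 = 40/41
mL = 1/2·sL + -1/2·sR = 480/697
mR = -1·sL + 0·sR = -40/17

40/17 40/41 480/697 -40/17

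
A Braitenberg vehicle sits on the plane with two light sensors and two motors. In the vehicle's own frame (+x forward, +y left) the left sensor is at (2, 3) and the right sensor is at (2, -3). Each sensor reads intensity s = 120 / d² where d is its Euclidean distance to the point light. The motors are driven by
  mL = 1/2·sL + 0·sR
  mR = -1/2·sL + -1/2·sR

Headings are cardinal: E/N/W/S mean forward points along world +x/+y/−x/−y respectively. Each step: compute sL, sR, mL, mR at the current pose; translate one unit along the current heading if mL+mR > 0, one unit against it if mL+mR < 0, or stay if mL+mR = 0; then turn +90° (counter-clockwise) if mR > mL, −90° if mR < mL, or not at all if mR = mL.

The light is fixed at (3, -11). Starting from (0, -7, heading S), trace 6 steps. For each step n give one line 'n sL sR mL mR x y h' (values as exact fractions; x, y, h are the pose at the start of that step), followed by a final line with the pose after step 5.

0 30 3 15 -33/2 0 -7 S
1 120/29 120/89 60/29 -7080/2581 0 -6 W
2 60/37 12/5 30/37 -372/185 1 -6 N
3 120/49 120 60/49 -3000/49 1 -7 E
4 30 3 15 -33/2 0 -7 S
5 120/29 120/89 60/29 -7080/2581 0 -6 W
final 1 -6 N

n=0: pose=(0,-7,S); sL=30, sR=3; mL=15, mR=-33/2; mL+mR=-3/2 → advance -1; mR−mL=-63/2 → turn -1·90°
n=1: pose=(0,-6,W); sL=120/29, sR=120/89; mL=60/29, mR=-7080/2581; mL+mR=-60/89 → advance -1; mR−mL=-12420/2581 → turn -1·90°
n=2: pose=(1,-6,N); sL=60/37, sR=12/5; mL=30/37, mR=-372/185; mL+mR=-6/5 → advance -1; mR−mL=-522/185 → turn -1·90°
n=3: pose=(1,-7,E); sL=120/49, sR=120; mL=60/49, mR=-3000/49; mL+mR=-60 → advance -1; mR−mL=-3060/49 → turn -1·90°
n=4: pose=(0,-7,S); sL=30, sR=3; mL=15, mR=-33/2; mL+mR=-3/2 → advance -1; mR−mL=-63/2 → turn -1·90°
n=5: pose=(0,-6,W); sL=120/29, sR=120/89; mL=60/29, mR=-7080/2581; mL+mR=-60/89 → advance -1; mR−mL=-12420/2581 → turn -1·90°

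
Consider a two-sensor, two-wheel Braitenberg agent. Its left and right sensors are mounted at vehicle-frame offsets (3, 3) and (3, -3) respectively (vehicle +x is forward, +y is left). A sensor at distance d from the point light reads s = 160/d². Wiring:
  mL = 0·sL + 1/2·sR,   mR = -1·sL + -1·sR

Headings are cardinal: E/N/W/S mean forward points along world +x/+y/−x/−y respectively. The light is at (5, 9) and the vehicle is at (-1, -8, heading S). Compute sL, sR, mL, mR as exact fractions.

left sensor world pos  = (2, -11); dL² = 409
right sensor world pos = (-4, -11); dR² = 481
sL = 160/409 = 160/409
sR = 160/481 = 160/481
mL = 0·sL + 1/2·sR = 80/481
mR = -1·sL + -1·sR = -142400/196729

160/409 160/481 80/481 -142400/196729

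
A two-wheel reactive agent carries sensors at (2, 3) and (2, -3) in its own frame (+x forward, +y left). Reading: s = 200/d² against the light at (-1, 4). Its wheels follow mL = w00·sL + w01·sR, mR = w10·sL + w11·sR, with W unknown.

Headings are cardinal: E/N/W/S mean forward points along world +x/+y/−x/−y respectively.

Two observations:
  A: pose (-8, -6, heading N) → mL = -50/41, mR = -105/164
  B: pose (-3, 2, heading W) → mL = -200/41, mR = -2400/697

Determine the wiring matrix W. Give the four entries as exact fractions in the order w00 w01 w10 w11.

-1 0 1/2 -1/2

obs A: pose=(-8,-6,N) → sL=50/41, sR=5/2, mL=-50/41, mR=-105/164
obs B: pose=(-3,2,W) → sL=200/41, sR=200/17, mL=-200/41, mR=-2400/697
sensor matrix S = [[50/41, 5/2], [200/41, 200/17]]; det S = 1500/697
solve [mL_A; mL_B] = S·[w00; w01] and [mR_A; mR_B] = S·[w10; w11]:
  w00 = -1, w01 = 0, w10 = 1/2, w11 = -1/2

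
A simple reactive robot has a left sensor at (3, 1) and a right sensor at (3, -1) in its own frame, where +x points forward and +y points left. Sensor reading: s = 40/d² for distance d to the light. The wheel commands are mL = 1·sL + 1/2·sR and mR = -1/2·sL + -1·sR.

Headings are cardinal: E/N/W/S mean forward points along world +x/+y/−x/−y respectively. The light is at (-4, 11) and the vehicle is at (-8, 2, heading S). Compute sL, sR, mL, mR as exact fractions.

40/153 40/169 9820/25857 -9500/25857

left sensor world pos  = (-7, -1); dL² = 153
right sensor world pos = (-9, -1); dR² = 169
sL = 40/153 = 40/153
sR = 40/169 = 40/169
mL = 1·sL + 1/2·sR = 9820/25857
mR = -1/2·sL + -1·sR = -9500/25857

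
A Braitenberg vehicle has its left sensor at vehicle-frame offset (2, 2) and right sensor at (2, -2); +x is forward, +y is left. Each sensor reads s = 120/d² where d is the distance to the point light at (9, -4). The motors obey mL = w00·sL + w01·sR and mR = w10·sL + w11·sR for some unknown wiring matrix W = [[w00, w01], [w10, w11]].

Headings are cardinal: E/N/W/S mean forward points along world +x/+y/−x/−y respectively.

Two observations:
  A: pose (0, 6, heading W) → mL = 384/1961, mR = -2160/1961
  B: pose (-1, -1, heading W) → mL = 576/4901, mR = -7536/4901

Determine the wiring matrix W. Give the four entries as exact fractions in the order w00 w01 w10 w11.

obs A: pose=(0,6,W) → sL=24/37, sR=24/53, mL=384/1961, mR=-2160/1961
obs B: pose=(-1,-1,W) → sL=24/29, sR=120/169, mL=576/4901, mR=-7536/4901
sensor matrix S = [[24/37, 24/53], [24/29, 120/169]]; det S = 824832/9610861
solve [mL_A; mL_B] = S·[w00; w01] and [mR_A; mR_B] = S·[w10; w11]:
  w00 = 1, w01 = -1, w10 = -1, w11 = -1

1 -1 -1 -1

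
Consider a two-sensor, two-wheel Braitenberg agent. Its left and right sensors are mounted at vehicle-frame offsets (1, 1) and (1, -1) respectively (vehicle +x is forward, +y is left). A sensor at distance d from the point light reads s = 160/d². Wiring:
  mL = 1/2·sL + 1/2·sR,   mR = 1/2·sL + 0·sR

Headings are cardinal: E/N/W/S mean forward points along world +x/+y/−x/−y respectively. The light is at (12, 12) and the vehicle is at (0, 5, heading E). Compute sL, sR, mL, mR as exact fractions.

left sensor world pos  = (1, 6); dL² = 157
right sensor world pos = (1, 4); dR² = 185
sL = 160/157 = 160/157
sR = 160/185 = 32/37
mL = 1/2·sL + 1/2·sR = 5472/5809
mR = 1/2·sL + 0·sR = 80/157

160/157 32/37 5472/5809 80/157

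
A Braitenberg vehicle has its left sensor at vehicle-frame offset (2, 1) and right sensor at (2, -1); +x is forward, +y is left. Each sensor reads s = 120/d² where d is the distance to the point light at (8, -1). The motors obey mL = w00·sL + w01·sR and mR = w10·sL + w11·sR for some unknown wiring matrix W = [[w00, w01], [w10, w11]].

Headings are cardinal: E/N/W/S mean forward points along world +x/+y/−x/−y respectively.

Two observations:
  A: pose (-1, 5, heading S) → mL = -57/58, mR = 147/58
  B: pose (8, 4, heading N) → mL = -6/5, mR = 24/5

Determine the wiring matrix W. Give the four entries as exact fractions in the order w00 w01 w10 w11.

-1 1/2 1 1

obs A: pose=(-1,5,S) → sL=3/2, sR=30/29, mL=-57/58, mR=147/58
obs B: pose=(8,4,N) → sL=12/5, sR=12/5, mL=-6/5, mR=24/5
sensor matrix S = [[3/2, 30/29], [12/5, 12/5]]; det S = 162/145
solve [mL_A; mL_B] = S·[w00; w01] and [mR_A; mR_B] = S·[w10; w11]:
  w00 = -1, w01 = 1/2, w10 = 1, w11 = 1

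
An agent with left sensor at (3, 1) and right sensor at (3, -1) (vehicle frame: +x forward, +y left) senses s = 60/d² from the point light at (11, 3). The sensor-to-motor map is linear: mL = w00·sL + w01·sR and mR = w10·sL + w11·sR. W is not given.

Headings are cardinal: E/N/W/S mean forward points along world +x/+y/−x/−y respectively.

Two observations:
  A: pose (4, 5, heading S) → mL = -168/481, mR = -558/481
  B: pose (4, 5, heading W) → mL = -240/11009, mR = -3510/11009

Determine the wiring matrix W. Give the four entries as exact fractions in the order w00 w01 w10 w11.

obs A: pose=(4,5,S) → sL=60/37, sR=12/13, mL=-168/481, mR=-558/481
obs B: pose=(4,5,W) → sL=60/101, sR=60/109, mL=-240/11009, mR=-3510/11009
sensor matrix S = [[60/37, 12/13], [60/101, 60/109]]; det S = 1823040/5295329
solve [mL_A; mL_B] = S·[w00; w01] and [mR_A; mR_B] = S·[w10; w11]:
  w00 = -1/2, w01 = 1/2, w10 = -1, w11 = 1/2

-1/2 1/2 -1 1/2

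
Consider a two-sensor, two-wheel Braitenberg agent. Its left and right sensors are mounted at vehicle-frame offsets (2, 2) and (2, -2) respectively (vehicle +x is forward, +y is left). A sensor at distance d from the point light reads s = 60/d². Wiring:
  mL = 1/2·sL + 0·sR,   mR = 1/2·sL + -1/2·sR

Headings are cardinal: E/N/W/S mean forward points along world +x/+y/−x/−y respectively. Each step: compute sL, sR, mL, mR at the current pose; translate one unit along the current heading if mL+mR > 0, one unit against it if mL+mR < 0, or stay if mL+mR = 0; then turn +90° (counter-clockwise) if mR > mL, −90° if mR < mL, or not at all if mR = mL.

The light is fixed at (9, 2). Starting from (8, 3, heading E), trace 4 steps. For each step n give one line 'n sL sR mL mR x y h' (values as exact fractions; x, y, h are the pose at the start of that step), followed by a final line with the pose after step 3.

0 6 30 3 -12 8 3 E
1 60 60/17 30 480/17 7 3 S
2 3 3 3/2 0 7 2 W
3 60/29 12 30/29 -144/29 6 2 N
final 6 1 E

n=0: pose=(8,3,E); sL=6, sR=30; mL=3, mR=-12; mL+mR=-9 → advance -1; mR−mL=-15 → turn -1·90°
n=1: pose=(7,3,S); sL=60, sR=60/17; mL=30, mR=480/17; mL+mR=990/17 → advance +1; mR−mL=-30/17 → turn -1·90°
n=2: pose=(7,2,W); sL=3, sR=3; mL=3/2, mR=0; mL+mR=3/2 → advance +1; mR−mL=-3/2 → turn -1·90°
n=3: pose=(6,2,N); sL=60/29, sR=12; mL=30/29, mR=-144/29; mL+mR=-114/29 → advance -1; mR−mL=-6 → turn -1·90°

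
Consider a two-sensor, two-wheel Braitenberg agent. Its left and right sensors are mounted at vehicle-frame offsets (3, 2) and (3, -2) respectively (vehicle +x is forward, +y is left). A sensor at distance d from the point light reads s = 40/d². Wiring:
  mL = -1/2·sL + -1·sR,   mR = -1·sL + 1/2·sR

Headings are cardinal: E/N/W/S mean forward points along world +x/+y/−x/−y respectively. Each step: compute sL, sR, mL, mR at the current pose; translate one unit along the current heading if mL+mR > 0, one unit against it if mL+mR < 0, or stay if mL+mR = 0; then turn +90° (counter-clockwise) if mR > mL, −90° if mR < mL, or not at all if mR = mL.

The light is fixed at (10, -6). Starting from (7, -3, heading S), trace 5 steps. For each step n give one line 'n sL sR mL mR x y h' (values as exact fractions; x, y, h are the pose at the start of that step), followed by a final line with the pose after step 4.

0 40 8/5 -108/5 -196/5 7 -3 S
1 1 5/9 -19/18 -13/18 7 -2 W
2 40 40/17 -380/17 -660/17 8 -2 S
3 20/17 20/37 -710/629 -570/629 8 -1 W
4 8 40/13 -92/13 -84/13 9 -1 S
final 9 0 E

n=0: pose=(7,-3,S); sL=40, sR=8/5; mL=-108/5, mR=-196/5; mL+mR=-304/5 → advance -1; mR−mL=-88/5 → turn -1·90°
n=1: pose=(7,-2,W); sL=1, sR=5/9; mL=-19/18, mR=-13/18; mL+mR=-16/9 → advance -1; mR−mL=1/3 → turn +1·90°
n=2: pose=(8,-2,S); sL=40, sR=40/17; mL=-380/17, mR=-660/17; mL+mR=-1040/17 → advance -1; mR−mL=-280/17 → turn -1·90°
n=3: pose=(8,-1,W); sL=20/17, sR=20/37; mL=-710/629, mR=-570/629; mL+mR=-1280/629 → advance -1; mR−mL=140/629 → turn +1·90°
n=4: pose=(9,-1,S); sL=8, sR=40/13; mL=-92/13, mR=-84/13; mL+mR=-176/13 → advance -1; mR−mL=8/13 → turn +1·90°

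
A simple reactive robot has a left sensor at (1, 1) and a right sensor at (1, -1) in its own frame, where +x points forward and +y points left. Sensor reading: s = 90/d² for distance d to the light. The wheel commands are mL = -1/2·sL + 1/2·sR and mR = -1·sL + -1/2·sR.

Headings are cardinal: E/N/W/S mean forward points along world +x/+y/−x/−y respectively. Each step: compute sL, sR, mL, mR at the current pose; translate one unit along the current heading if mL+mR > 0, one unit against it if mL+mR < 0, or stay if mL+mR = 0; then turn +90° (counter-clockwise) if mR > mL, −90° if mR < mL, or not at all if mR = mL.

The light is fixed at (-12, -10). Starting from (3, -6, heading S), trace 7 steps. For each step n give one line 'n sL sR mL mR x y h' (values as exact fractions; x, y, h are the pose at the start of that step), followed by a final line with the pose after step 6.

0 18/53 18/41 108/2173 -1215/2173 3 -6 S
1 45/106 45/116 -225/12296 -7605/12296 3 -5 W
2 10/29 18/65 -64/1885 -911/1885 4 -5 N
3 45/157 45/149 180/23393 -20475/46786 4 -6 E
4 18/53 18/41 108/2173 -1215/2173 3 -6 S
5 45/106 45/116 -225/12296 -7605/12296 3 -5 W
6 10/29 18/65 -64/1885 -911/1885 4 -5 N
final 4 -6 E

n=0: pose=(3,-6,S); sL=18/53, sR=18/41; mL=108/2173, mR=-1215/2173; mL+mR=-27/53 → advance -1; mR−mL=-1323/2173 → turn -1·90°
n=1: pose=(3,-5,W); sL=45/106, sR=45/116; mL=-225/12296, mR=-7605/12296; mL+mR=-135/212 → advance -1; mR−mL=-1845/3074 → turn -1·90°
n=2: pose=(4,-5,N); sL=10/29, sR=18/65; mL=-64/1885, mR=-911/1885; mL+mR=-15/29 → advance -1; mR−mL=-847/1885 → turn -1·90°
n=3: pose=(4,-6,E); sL=45/157, sR=45/149; mL=180/23393, mR=-20475/46786; mL+mR=-135/314 → advance -1; mR−mL=-20835/46786 → turn -1·90°
n=4: pose=(3,-6,S); sL=18/53, sR=18/41; mL=108/2173, mR=-1215/2173; mL+mR=-27/53 → advance -1; mR−mL=-1323/2173 → turn -1·90°
n=5: pose=(3,-5,W); sL=45/106, sR=45/116; mL=-225/12296, mR=-7605/12296; mL+mR=-135/212 → advance -1; mR−mL=-1845/3074 → turn -1·90°
n=6: pose=(4,-5,N); sL=10/29, sR=18/65; mL=-64/1885, mR=-911/1885; mL+mR=-15/29 → advance -1; mR−mL=-847/1885 → turn -1·90°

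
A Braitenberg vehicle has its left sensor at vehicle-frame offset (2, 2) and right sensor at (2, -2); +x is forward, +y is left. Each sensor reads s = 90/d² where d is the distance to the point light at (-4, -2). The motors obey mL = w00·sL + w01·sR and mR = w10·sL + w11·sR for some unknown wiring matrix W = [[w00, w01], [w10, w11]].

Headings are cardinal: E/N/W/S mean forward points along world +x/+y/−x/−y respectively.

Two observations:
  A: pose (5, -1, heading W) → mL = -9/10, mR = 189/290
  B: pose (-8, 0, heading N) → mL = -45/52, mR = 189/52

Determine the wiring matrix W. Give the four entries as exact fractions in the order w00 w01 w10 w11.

obs A: pose=(5,-1,W) → sL=9/5, sR=45/29, mL=-9/10, mR=189/290
obs B: pose=(-8,0,N) → sL=45/26, sR=9/2, mL=-45/52, mR=189/52
sensor matrix S = [[9/5, 45/29], [45/26, 9/2]]; det S = 10206/1885
solve [mL_A; mL_B] = S·[w00; w01] and [mR_A; mR_B] = S·[w10; w11]:
  w00 = -1/2, w01 = 0, w10 = -1/2, w11 = 1

-1/2 0 -1/2 1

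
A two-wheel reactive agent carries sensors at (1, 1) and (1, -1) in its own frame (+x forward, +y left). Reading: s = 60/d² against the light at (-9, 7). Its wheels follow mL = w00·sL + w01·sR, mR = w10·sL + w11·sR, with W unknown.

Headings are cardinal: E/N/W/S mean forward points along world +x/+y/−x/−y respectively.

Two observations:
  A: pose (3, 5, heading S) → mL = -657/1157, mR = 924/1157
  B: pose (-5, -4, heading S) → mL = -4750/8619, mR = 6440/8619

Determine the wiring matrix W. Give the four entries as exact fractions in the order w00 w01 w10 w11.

obs A: pose=(3,5,S) → sL=30/89, sR=6/13, mL=-657/1157, mR=924/1157
obs B: pose=(-5,-4,S) → sL=60/169, sR=20/51, mL=-4750/8619, mR=6440/8619
sensor matrix S = [[30/89, 6/13], [60/169, 20/51]]; det S = -105280/3324061
solve [mL_A; mL_B] = S·[w00; w01] and [mR_A; mR_B] = S·[w10; w11]:
  w00 = -1, w01 = -1/2, w10 = 1, w11 = 1

-1 -1/2 1 1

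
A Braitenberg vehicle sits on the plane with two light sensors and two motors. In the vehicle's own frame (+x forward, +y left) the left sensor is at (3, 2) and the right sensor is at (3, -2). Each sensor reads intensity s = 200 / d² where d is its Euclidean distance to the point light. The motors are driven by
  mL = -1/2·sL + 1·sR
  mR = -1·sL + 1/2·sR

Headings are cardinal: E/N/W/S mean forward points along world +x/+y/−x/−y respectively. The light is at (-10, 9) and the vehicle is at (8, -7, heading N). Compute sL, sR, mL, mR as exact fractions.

8/17 200/569 1124/9673 -2852/9673

left sensor world pos  = (6, -4); dL² = 425
right sensor world pos = (10, -4); dR² = 569
sL = 200/425 = 8/17
sR = 200/569 = 200/569
mL = -1/2·sL + 1·sR = 1124/9673
mR = -1·sL + 1/2·sR = -2852/9673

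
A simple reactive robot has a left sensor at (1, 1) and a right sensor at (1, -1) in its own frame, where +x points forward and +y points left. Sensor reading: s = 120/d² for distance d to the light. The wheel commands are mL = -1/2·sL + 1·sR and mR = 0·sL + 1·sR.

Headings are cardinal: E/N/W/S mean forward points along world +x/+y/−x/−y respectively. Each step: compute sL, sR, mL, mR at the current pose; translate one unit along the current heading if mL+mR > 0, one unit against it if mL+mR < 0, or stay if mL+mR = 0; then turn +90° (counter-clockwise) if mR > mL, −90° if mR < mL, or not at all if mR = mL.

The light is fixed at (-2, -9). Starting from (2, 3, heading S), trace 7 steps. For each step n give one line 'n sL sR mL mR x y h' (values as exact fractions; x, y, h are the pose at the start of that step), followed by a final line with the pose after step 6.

n=0: pose=(2,3,S); sL=60/73, sR=12/13; mL=486/949, mR=12/13; mL+mR=1362/949 → advance +1; mR−mL=30/73 → turn +1·90°
n=1: pose=(2,2,E); sL=120/169, sR=24/25; mL=2556/4225, mR=24/25; mL+mR=6612/4225 → advance +1; mR−mL=60/169 → turn +1·90°
n=2: pose=(3,2,N); sL=3/4, sR=2/3; mL=7/24, mR=2/3; mL+mR=23/24 → advance +1; mR−mL=3/8 → turn +1·90°
n=3: pose=(3,3,W); sL=120/137, sR=24/37; mL=1068/5069, mR=24/37; mL+mR=4356/5069 → advance +1; mR−mL=60/137 → turn +1·90°
n=4: pose=(2,3,S); sL=60/73, sR=12/13; mL=486/949, mR=12/13; mL+mR=1362/949 → advance +1; mR−mL=30/73 → turn +1·90°
n=5: pose=(2,2,E); sL=120/169, sR=24/25; mL=2556/4225, mR=24/25; mL+mR=6612/4225 → advance +1; mR−mL=60/169 → turn +1·90°
n=6: pose=(3,2,N); sL=3/4, sR=2/3; mL=7/24, mR=2/3; mL+mR=23/24 → advance +1; mR−mL=3/8 → turn +1·90°

0 60/73 12/13 486/949 12/13 2 3 S
1 120/169 24/25 2556/4225 24/25 2 2 E
2 3/4 2/3 7/24 2/3 3 2 N
3 120/137 24/37 1068/5069 24/37 3 3 W
4 60/73 12/13 486/949 12/13 2 3 S
5 120/169 24/25 2556/4225 24/25 2 2 E
6 3/4 2/3 7/24 2/3 3 2 N
final 3 3 W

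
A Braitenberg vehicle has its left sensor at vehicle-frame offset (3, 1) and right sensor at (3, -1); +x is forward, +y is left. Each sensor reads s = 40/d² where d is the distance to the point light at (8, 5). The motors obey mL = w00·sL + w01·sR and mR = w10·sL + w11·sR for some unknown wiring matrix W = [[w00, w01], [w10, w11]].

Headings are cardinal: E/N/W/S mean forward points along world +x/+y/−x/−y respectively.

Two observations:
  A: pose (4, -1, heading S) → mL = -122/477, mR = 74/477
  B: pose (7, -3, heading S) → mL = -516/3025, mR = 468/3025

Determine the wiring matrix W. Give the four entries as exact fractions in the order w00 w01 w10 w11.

obs A: pose=(4,-1,S) → sL=4/9, sR=20/53, mL=-122/477, mR=74/477
obs B: pose=(7,-3,S) → sL=40/121, sR=8/25, mL=-516/3025, mR=468/3025
sensor matrix S = [[4/9, 20/53], [40/121, 8/25]]; det S = 25216/1442925
solve [mL_A; mL_B] = S·[w00; w01] and [mR_A; mR_B] = S·[w10; w11]:
  w00 = -1, w01 = 1/2, w10 = -1/2, w11 = 1

-1 1/2 -1/2 1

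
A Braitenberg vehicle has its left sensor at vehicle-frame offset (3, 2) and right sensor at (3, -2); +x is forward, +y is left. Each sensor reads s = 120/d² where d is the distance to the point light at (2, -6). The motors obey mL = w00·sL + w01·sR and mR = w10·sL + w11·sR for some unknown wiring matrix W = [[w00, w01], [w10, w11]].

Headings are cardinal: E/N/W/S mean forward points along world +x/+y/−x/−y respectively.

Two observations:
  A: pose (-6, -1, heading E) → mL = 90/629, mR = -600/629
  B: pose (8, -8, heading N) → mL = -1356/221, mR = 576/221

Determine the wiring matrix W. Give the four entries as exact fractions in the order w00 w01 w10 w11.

obs A: pose=(-6,-1,E) → sL=60/37, sR=60/17, mL=90/629, mR=-600/629
obs B: pose=(8,-8,N) → sL=120/17, sR=24/13, mL=-1356/221, mR=576/221
sensor matrix S = [[60/37, 60/17], [120/17, 24/13]]; det S = -3047040/139009
solve [mL_A; mL_B] = S·[w00; w01] and [mR_A; mR_B] = S·[w10; w11]:
  w00 = -1, w01 = 1/2, w10 = 1/2, w11 = -1/2

-1 1/2 1/2 -1/2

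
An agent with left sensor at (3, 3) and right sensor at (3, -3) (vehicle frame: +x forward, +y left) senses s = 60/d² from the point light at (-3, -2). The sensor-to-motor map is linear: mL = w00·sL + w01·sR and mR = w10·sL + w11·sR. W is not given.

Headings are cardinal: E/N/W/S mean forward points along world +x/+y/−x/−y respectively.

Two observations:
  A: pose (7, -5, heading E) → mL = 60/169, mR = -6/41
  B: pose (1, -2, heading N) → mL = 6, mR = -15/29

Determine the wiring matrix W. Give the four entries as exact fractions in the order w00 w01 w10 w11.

1 0 0 -1/2

obs A: pose=(7,-5,E) → sL=60/169, sR=12/41, mL=60/169, mR=-6/41
obs B: pose=(1,-2,N) → sL=6, sR=30/29, mL=6, mR=-15/29
sensor matrix S = [[60/169, 12/41], [6, 30/29]]; det S = -279072/200941
solve [mL_A; mL_B] = S·[w00; w01] and [mR_A; mR_B] = S·[w10; w11]:
  w00 = 1, w01 = 0, w10 = 0, w11 = -1/2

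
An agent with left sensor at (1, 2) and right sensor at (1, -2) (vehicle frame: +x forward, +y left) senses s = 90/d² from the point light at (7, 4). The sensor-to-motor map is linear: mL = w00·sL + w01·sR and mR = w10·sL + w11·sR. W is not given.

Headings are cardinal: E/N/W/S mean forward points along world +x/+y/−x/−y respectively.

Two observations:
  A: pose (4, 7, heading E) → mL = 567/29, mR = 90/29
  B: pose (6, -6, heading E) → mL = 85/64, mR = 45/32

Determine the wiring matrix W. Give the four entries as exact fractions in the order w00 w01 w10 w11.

1/2 1 1 0

obs A: pose=(4,7,E) → sL=90/29, sR=18, mL=567/29, mR=90/29
obs B: pose=(6,-6,E) → sL=45/32, sR=5/8, mL=85/64, mR=45/32
sensor matrix S = [[90/29, 18], [45/32, 5/8]]; det S = -10845/464
solve [mL_A; mL_B] = S·[w00; w01] and [mR_A; mR_B] = S·[w10; w11]:
  w00 = 1/2, w01 = 1, w10 = 1, w11 = 0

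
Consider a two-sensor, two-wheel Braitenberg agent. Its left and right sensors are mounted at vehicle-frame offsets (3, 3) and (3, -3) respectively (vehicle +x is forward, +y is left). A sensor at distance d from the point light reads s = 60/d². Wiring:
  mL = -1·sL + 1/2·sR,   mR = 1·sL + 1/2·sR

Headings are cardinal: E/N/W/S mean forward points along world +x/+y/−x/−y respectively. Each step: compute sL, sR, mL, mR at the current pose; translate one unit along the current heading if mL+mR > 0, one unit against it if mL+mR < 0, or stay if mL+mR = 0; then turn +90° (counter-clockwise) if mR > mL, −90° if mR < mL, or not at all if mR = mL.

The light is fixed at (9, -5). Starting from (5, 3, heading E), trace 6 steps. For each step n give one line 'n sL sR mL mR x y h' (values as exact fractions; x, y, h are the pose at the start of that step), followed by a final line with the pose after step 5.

n=0: pose=(5,3,E); sL=30/61, sR=30/13; mL=525/793, mR=1305/793; mL+mR=30/13 → advance +1; mR−mL=60/61 → turn +1·90°
n=1: pose=(6,3,N); sL=60/157, sR=60/121; mL=-2550/18997, mR=11970/18997; mL+mR=60/121 → advance +1; mR−mL=120/157 → turn +1·90°
n=2: pose=(6,4,W); sL=5/6, sR=1/3; mL=-2/3, mR=1; mL+mR=1/3 → advance +1; mR−mL=5/3 → turn +1·90°
n=3: pose=(5,4,S); sL=60/37, sR=12/17; mL=-798/629, mR=1242/629; mL+mR=12/17 → advance +1; mR−mL=120/37 → turn +1·90°
n=4: pose=(5,3,E); sL=30/61, sR=30/13; mL=525/793, mR=1305/793; mL+mR=30/13 → advance +1; mR−mL=60/61 → turn +1·90°
n=5: pose=(6,3,N); sL=60/157, sR=60/121; mL=-2550/18997, mR=11970/18997; mL+mR=60/121 → advance +1; mR−mL=120/157 → turn +1·90°

0 30/61 30/13 525/793 1305/793 5 3 E
1 60/157 60/121 -2550/18997 11970/18997 6 3 N
2 5/6 1/3 -2/3 1 6 4 W
3 60/37 12/17 -798/629 1242/629 5 4 S
4 30/61 30/13 525/793 1305/793 5 3 E
5 60/157 60/121 -2550/18997 11970/18997 6 3 N
final 6 4 W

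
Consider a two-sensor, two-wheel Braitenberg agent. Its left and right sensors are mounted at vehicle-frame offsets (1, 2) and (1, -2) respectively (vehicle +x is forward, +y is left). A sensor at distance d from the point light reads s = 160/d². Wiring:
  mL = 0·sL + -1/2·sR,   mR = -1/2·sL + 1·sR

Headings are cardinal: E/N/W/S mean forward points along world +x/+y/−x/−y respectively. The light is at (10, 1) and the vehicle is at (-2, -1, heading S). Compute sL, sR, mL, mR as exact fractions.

left sensor world pos  = (0, -2); dL² = 109
right sensor world pos = (-4, -2); dR² = 205
sL = 160/109 = 160/109
sR = 160/205 = 32/41
mL = 0·sL + -1/2·sR = -16/41
mR = -1/2·sL + 1·sR = 208/4469

160/109 32/41 -16/41 208/4469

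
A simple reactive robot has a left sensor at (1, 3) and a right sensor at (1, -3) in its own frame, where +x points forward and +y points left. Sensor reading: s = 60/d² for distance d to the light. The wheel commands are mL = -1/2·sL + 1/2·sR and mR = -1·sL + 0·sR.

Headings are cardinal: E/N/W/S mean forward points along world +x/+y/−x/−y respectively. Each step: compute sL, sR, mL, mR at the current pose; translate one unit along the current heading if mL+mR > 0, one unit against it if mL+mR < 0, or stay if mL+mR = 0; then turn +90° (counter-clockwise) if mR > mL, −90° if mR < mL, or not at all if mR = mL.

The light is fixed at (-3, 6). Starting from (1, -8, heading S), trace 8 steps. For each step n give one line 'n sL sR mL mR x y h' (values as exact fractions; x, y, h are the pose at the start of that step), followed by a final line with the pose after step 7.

n=0: pose=(1,-8,S); sL=30/137, sR=30/113; mL=360/15481, mR=-30/137; mL+mR=-3030/15481 → advance -1; mR−mL=-3750/15481 → turn -1·90°
n=1: pose=(1,-7,W); sL=12/53, sR=60/109; mL=936/5777, mR=-12/53; mL+mR=-372/5777 → advance -1; mR−mL=-2244/5777 → turn -1·90°
n=2: pose=(2,-7,N); sL=15/37, sR=15/52; mL=-225/3848, mR=-15/37; mL+mR=-1785/3848 → advance -1; mR−mL=-1335/3848 → turn -1·90°
n=3: pose=(2,-8,E); sL=60/157, sR=12/65; mL=-1008/10205, mR=-60/157; mL+mR=-4908/10205 → advance -1; mR−mL=-2892/10205 → turn -1·90°
n=4: pose=(1,-8,S); sL=30/137, sR=30/113; mL=360/15481, mR=-30/137; mL+mR=-3030/15481 → advance -1; mR−mL=-3750/15481 → turn -1·90°
n=5: pose=(1,-7,W); sL=12/53, sR=60/109; mL=936/5777, mR=-12/53; mL+mR=-372/5777 → advance -1; mR−mL=-2244/5777 → turn -1·90°
n=6: pose=(2,-7,N); sL=15/37, sR=15/52; mL=-225/3848, mR=-15/37; mL+mR=-1785/3848 → advance -1; mR−mL=-1335/3848 → turn -1·90°
n=7: pose=(2,-8,E); sL=60/157, sR=12/65; mL=-1008/10205, mR=-60/157; mL+mR=-4908/10205 → advance -1; mR−mL=-2892/10205 → turn -1·90°

0 30/137 30/113 360/15481 -30/137 1 -8 S
1 12/53 60/109 936/5777 -12/53 1 -7 W
2 15/37 15/52 -225/3848 -15/37 2 -7 N
3 60/157 12/65 -1008/10205 -60/157 2 -8 E
4 30/137 30/113 360/15481 -30/137 1 -8 S
5 12/53 60/109 936/5777 -12/53 1 -7 W
6 15/37 15/52 -225/3848 -15/37 2 -7 N
7 60/157 12/65 -1008/10205 -60/157 2 -8 E
final 1 -8 S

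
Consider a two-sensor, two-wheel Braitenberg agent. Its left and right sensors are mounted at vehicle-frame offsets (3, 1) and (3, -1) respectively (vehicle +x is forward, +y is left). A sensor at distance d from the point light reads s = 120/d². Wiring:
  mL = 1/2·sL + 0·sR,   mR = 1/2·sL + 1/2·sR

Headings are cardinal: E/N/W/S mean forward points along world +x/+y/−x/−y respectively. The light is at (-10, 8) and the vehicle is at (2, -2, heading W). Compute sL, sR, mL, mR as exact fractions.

60/101 20/27 30/101 1820/2727

left sensor world pos  = (-1, -3); dL² = 202
right sensor world pos = (-1, -1); dR² = 162
sL = 120/202 = 60/101
sR = 120/162 = 20/27
mL = 1/2·sL + 0·sR = 30/101
mR = 1/2·sL + 1/2·sR = 1820/2727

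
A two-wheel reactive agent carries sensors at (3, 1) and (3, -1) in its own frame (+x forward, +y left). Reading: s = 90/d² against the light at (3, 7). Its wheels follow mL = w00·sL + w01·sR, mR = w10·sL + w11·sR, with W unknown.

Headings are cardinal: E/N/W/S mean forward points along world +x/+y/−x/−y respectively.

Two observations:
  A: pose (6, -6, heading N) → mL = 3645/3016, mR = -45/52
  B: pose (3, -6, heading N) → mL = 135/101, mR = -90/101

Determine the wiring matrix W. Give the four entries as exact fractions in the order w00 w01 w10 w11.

obs A: pose=(6,-6,N) → sL=45/52, sR=45/58, mL=3645/3016, mR=-45/52
obs B: pose=(3,-6,N) → sL=90/101, sR=90/101, mL=135/101, mR=-90/101
sensor matrix S = [[45/52, 45/58], [90/101, 90/101]]; det S = 6075/76154
solve [mL_A; mL_B] = S·[w00; w01] and [mR_A; mR_B] = S·[w10; w11]:
  w00 = 1/2, w01 = 1, w10 = -1, w11 = 0

1/2 1 -1 0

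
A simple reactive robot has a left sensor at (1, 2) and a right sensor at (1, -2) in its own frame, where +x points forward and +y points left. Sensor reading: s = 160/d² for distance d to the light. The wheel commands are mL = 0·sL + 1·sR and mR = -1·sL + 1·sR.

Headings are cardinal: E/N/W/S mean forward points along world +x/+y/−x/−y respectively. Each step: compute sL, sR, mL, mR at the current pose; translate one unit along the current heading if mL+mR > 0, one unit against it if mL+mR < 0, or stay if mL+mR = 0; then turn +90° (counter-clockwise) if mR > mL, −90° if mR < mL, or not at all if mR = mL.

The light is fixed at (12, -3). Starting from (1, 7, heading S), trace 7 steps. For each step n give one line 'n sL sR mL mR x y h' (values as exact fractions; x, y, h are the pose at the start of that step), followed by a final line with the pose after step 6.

0 80/81 16/25 16/25 -704/2025 1 7 S
1 160/193 32/53 32/53 -2304/10229 1 6 W
2 20/37 4/5 4/5 48/185 0 6 N
3 32/53 32/37 32/37 512/1961 0 7 E
4 80/81 16/25 16/25 -704/2025 1 7 S
5 160/193 32/53 32/53 -2304/10229 1 6 W
6 20/37 4/5 4/5 48/185 0 6 N
final 0 7 E

n=0: pose=(1,7,S); sL=80/81, sR=16/25; mL=16/25, mR=-704/2025; mL+mR=592/2025 → advance +1; mR−mL=-80/81 → turn -1·90°
n=1: pose=(1,6,W); sL=160/193, sR=32/53; mL=32/53, mR=-2304/10229; mL+mR=3872/10229 → advance +1; mR−mL=-160/193 → turn -1·90°
n=2: pose=(0,6,N); sL=20/37, sR=4/5; mL=4/5, mR=48/185; mL+mR=196/185 → advance +1; mR−mL=-20/37 → turn -1·90°
n=3: pose=(0,7,E); sL=32/53, sR=32/37; mL=32/37, mR=512/1961; mL+mR=2208/1961 → advance +1; mR−mL=-32/53 → turn -1·90°
n=4: pose=(1,7,S); sL=80/81, sR=16/25; mL=16/25, mR=-704/2025; mL+mR=592/2025 → advance +1; mR−mL=-80/81 → turn -1·90°
n=5: pose=(1,6,W); sL=160/193, sR=32/53; mL=32/53, mR=-2304/10229; mL+mR=3872/10229 → advance +1; mR−mL=-160/193 → turn -1·90°
n=6: pose=(0,6,N); sL=20/37, sR=4/5; mL=4/5, mR=48/185; mL+mR=196/185 → advance +1; mR−mL=-20/37 → turn -1·90°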